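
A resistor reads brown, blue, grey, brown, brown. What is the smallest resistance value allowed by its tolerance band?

Brown → 1 (first significant figure)
Blue → 6 (second significant figure)
Grey → 8 (third significant figure)
Brown → ×10 multiplier
Brown → ±1% tolerance
168 × 10 = 1680 Ω
Smallest = 1680 × (1 − 1/100) = 1663.2 Ω.

1663.2 Ω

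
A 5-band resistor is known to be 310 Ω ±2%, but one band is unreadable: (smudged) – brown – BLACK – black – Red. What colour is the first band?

310 Ω = 310 × 10^0.
The first band gives digit 3 of the significand, and 3 is orange.

orange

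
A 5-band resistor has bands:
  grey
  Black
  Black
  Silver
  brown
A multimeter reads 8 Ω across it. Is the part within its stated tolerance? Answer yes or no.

Grey → 8 (first significant figure)
Black → 0 (second significant figure)
Black → 0 (third significant figure)
Silver → ×0.01 multiplier
Brown → ±1% tolerance
800 × 0.01 = 8 Ω
Allowed range: 7.92 Ω to 8.08 Ω.
8 Ω lies inside that range.

yes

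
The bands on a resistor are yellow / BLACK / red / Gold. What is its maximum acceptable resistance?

4200 Ω

Yellow → 4 (first significant figure)
Black → 0 (second significant figure)
Red → ×10^2 multiplier
Gold → ±5% tolerance
40 × 100 = 4000 Ω
Maximum = 4000 × (1 + 5/100) = 4200 Ω.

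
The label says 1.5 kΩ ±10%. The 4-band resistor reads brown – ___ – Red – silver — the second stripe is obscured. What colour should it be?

green

1500 Ω = 15 × 10^2.
The second band gives digit 5 of the significand, and 5 is green.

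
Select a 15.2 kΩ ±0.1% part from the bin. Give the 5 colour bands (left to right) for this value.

brown, green, red, red, violet

15200 Ω = 152 × 10^2.
1 → brown
5 → green
2 → red
Multiplier 10^2 → red.
±0.1% tolerance → violet.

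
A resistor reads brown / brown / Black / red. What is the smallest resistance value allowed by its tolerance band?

10.78 Ω

Brown → 1 (first significant figure)
Brown → 1 (second significant figure)
Black → ×1 multiplier
Red → ±2% tolerance
11 × 1 = 11 Ω
Smallest = 11 × (1 − 2/100) = 10.78 Ω.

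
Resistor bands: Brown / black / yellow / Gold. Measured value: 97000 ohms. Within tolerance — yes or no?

yes

Brown → 1 (first significant figure)
Black → 0 (second significant figure)
Yellow → ×10^4 multiplier
Gold → ±5% tolerance
10 × 10000 = 100000 Ω
Allowed range: 95000 Ω to 105000 Ω.
97000 ohms lies inside that range.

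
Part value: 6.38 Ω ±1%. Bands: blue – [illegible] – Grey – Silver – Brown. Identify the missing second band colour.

orange

6.38 Ω = 638 × 10^-2.
The second band gives digit 3 of the significand, and 3 is orange.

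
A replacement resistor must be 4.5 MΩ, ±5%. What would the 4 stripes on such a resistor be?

4500000 Ω = 45 × 10^5.
4 → yellow
5 → green
Multiplier 10^5 → green.
±5% tolerance → gold.

yellow, green, green, gold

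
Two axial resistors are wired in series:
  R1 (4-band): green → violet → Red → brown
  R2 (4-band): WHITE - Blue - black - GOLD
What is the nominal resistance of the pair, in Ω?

R1: green, violet → 57; red ×10^2 → 5700 Ω.
R2: white, blue → 96; black ×1 → 96 Ω.
Series: 5700 + 96 = 5796 Ω.

5796 Ω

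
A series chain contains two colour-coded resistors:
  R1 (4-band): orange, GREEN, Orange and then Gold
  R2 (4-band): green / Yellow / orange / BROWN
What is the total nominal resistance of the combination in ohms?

R1: orange, green → 35; orange ×10^3 → 35000 Ω.
R2: green, yellow → 54; orange ×10^3 → 54000 Ω.
Series: 35000 + 54000 = 89000 Ω.

89000 Ω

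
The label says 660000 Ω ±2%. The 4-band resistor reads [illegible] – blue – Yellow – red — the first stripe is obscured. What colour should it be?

blue

660000 Ω = 66 × 10^4.
The first band gives digit 6 of the significand, and 6 is blue.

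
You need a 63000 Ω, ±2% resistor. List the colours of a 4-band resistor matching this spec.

blue, orange, orange, red

63000 Ω = 63 × 10^3.
6 → blue
3 → orange
Multiplier 10^3 → orange.
±2% tolerance → red.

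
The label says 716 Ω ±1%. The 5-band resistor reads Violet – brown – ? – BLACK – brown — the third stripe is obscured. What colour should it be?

blue

716 Ω = 716 × 10^0.
The third band gives digit 6 of the significand, and 6 is blue.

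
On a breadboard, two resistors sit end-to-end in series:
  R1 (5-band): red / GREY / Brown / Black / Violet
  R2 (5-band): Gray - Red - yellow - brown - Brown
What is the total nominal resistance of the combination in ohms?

8521 Ω

R1: red, grey, brown → 281; black ×1 → 281 Ω.
R2: grey, red, yellow → 824; brown ×10 → 8240 Ω.
Series: 281 + 8240 = 8521 Ω.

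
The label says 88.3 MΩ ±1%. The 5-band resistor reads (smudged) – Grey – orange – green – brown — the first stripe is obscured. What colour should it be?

grey

88300000 Ω = 883 × 10^5.
The first band gives digit 8 of the significand, and 8 is grey.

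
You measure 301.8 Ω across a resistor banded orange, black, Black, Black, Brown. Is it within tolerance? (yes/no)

yes

Orange → 3 (first significant figure)
Black → 0 (second significant figure)
Black → 0 (third significant figure)
Black → ×1 multiplier
Brown → ±1% tolerance
300 × 1 = 300 Ω
Allowed range: 297 Ω to 303 Ω.
301.8 Ω lies inside that range.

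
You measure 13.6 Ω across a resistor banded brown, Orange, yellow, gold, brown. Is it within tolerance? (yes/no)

no

Brown → 1 (first significant figure)
Orange → 3 (second significant figure)
Yellow → 4 (third significant figure)
Gold → ×0.1 multiplier
Brown → ±1% tolerance
134 × 0.1 = 13.4 Ω
Allowed range: 13.266 Ω to 13.534 Ω.
13.6 Ω lies outside that range.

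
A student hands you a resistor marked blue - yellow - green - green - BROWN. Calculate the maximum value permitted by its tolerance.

Blue → 6 (first significant figure)
Yellow → 4 (second significant figure)
Green → 5 (third significant figure)
Green → ×10^5 multiplier
Brown → ±1% tolerance
645 × 100000 = 64500000 Ω
Maximum = 64500000 × (1 + 1/100) = 65145000 Ω.

65145000 Ω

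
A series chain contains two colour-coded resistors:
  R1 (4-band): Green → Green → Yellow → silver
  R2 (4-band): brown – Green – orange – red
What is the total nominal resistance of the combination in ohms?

565000 Ω

R1: green, green → 55; yellow ×10^4 → 550000 Ω.
R2: brown, green → 15; orange ×10^3 → 15000 Ω.
Series: 550000 + 15000 = 565000 Ω.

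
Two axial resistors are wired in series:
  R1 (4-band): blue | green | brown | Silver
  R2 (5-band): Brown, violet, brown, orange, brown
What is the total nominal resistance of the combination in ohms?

R1: blue, green → 65; brown ×10 → 650 Ω.
R2: brown, violet, brown → 171; orange ×10^3 → 171000 Ω.
Series: 650 + 171000 = 171650 Ω.

171650 Ω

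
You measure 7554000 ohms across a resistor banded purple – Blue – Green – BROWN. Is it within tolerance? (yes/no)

yes

Violet → 7 (first significant figure)
Blue → 6 (second significant figure)
Green → ×10^5 multiplier
Brown → ±1% tolerance
76 × 100000 = 7600000 Ω
Allowed range: 7524000 Ω to 7676000 Ω.
7554000 ohms lies inside that range.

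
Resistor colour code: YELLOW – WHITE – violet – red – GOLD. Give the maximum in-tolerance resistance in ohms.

52185 Ω

Yellow → 4 (first significant figure)
White → 9 (second significant figure)
Violet → 7 (third significant figure)
Red → ×10^2 multiplier
Gold → ±5% tolerance
497 × 100 = 49700 Ω
Maximum = 49700 × (1 + 5/100) = 52185 Ω.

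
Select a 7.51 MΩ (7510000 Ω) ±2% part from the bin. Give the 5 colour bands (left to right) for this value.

7510000 Ω = 751 × 10^4.
7 → violet
5 → green
1 → brown
Multiplier 10^4 → yellow.
±2% tolerance → red.

violet, green, brown, yellow, red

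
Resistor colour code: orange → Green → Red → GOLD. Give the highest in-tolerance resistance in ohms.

Orange → 3 (first significant figure)
Green → 5 (second significant figure)
Red → ×10^2 multiplier
Gold → ±5% tolerance
35 × 100 = 3500 Ω
Highest = 3500 × (1 + 5/100) = 3675 Ω.

3675 Ω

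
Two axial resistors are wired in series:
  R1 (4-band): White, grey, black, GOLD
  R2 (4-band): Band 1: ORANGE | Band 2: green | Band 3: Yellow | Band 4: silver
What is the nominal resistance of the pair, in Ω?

R1: white, grey → 98; black ×1 → 98 Ω.
R2: orange, green → 35; yellow ×10^4 → 350000 Ω.
Series: 98 + 350000 = 350098 Ω.

350098 Ω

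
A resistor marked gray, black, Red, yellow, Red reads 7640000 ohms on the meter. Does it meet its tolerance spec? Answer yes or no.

no

Grey → 8 (first significant figure)
Black → 0 (second significant figure)
Red → 2 (third significant figure)
Yellow → ×10^4 multiplier
Red → ±2% tolerance
802 × 10000 = 8020000 Ω
Allowed range: 7859600 Ω to 8180400 Ω.
7640000 ohms lies outside that range.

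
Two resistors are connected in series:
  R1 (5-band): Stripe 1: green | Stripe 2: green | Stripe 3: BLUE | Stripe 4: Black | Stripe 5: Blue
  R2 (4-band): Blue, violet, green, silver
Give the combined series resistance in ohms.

6700556 Ω

R1: green, green, blue → 556; black ×1 → 556 Ω.
R2: blue, violet → 67; green ×10^5 → 6700000 Ω.
Series: 556 + 6700000 = 6700556 Ω.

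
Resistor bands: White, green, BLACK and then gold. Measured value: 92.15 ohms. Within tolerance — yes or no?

yes

White → 9 (first significant figure)
Green → 5 (second significant figure)
Black → ×1 multiplier
Gold → ±5% tolerance
95 × 1 = 95 Ω
Allowed range: 90.25 Ω to 99.75 Ω.
92.15 ohms lies inside that range.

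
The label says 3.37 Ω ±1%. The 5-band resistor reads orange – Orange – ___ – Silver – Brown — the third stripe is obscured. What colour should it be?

violet

3.37 Ω = 337 × 10^-2.
The third band gives digit 7 of the significand, and 7 is violet.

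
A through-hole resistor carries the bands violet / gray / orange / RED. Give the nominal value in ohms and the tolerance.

78000 Ω ±2%

Violet → 7 (first significant figure)
Grey → 8 (second significant figure)
Orange → ×10^3 multiplier
Red → ±2% tolerance
78 × 1000 = 78000 Ω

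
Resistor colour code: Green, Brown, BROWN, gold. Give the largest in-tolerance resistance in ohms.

535.5 Ω

Green → 5 (first significant figure)
Brown → 1 (second significant figure)
Brown → ×10 multiplier
Gold → ±5% tolerance
51 × 10 = 510 Ω
Largest = 510 × (1 + 5/100) = 535.5 Ω.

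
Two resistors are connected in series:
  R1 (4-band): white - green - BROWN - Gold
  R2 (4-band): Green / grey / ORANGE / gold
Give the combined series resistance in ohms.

58950 Ω

R1: white, green → 95; brown ×10 → 950 Ω.
R2: green, grey → 58; orange ×10^3 → 58000 Ω.
Series: 950 + 58000 = 58950 Ω.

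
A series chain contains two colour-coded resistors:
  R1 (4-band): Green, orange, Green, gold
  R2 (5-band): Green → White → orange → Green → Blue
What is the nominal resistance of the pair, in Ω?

R1: green, orange → 53; green ×10^5 → 5300000 Ω.
R2: green, white, orange → 593; green ×10^5 → 59300000 Ω.
Series: 5300000 + 59300000 = 64600000 Ω.

64600000 Ω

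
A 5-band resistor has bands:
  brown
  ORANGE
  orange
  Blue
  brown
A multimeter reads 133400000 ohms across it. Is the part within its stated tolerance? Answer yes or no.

Brown → 1 (first significant figure)
Orange → 3 (second significant figure)
Orange → 3 (third significant figure)
Blue → ×10^6 multiplier
Brown → ±1% tolerance
133 × 1000000 = 133000000 Ω
Allowed range: 131670000 Ω to 134330000 Ω.
133400000 ohms lies inside that range.

yes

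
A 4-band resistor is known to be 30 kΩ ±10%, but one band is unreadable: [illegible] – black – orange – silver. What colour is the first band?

orange

30000 Ω = 30 × 10^3.
The first band gives digit 3 of the significand, and 3 is orange.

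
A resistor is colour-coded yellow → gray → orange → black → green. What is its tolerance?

±0.5%

The last band, green, is the tolerance band.
Green corresponds to ±0.5%.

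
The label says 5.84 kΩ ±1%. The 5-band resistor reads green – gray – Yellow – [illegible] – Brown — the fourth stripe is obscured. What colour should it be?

5840 Ω = 584 × 10^1.
The fourth band is the multiplier, 10^1, which is brown.

brown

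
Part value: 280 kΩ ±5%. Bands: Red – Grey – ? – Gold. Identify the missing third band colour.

280000 Ω = 28 × 10^4.
The third band is the multiplier, 10^4, which is yellow.

yellow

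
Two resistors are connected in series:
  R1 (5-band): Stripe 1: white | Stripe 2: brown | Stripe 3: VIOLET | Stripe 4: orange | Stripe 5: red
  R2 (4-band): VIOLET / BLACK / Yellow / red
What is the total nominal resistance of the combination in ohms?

R1: white, brown, violet → 917; orange ×10^3 → 917000 Ω.
R2: violet, black → 70; yellow ×10^4 → 700000 Ω.
Series: 917000 + 700000 = 1617000 Ω.

1617000 Ω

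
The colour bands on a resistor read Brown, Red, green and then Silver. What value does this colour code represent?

Brown → 1 (first significant figure)
Red → 2 (second significant figure)
Green → ×10^5 multiplier
12 × 100000 = 1200000 Ω

1200000 Ω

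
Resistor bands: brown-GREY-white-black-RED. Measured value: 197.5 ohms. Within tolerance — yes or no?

no

Brown → 1 (first significant figure)
Grey → 8 (second significant figure)
White → 9 (third significant figure)
Black → ×1 multiplier
Red → ±2% tolerance
189 × 1 = 189 Ω
Allowed range: 185.22 Ω to 192.78 Ω.
197.5 ohms lies outside that range.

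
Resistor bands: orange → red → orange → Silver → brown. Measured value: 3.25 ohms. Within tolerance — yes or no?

yes

Orange → 3 (first significant figure)
Red → 2 (second significant figure)
Orange → 3 (third significant figure)
Silver → ×0.01 multiplier
Brown → ±1% tolerance
323 × 0.01 = 3.23 Ω
Allowed range: 3.1977 Ω to 3.2623 Ω.
3.25 ohms lies inside that range.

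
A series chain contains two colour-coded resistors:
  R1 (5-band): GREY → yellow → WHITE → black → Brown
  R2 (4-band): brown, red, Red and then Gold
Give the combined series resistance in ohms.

2049 Ω

R1: grey, yellow, white → 849; black ×1 → 849 Ω.
R2: brown, red → 12; red ×10^2 → 1200 Ω.
Series: 849 + 1200 = 2049 Ω.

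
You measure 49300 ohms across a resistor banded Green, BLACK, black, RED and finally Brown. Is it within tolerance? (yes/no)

Green → 5 (first significant figure)
Black → 0 (second significant figure)
Black → 0 (third significant figure)
Red → ×10^2 multiplier
Brown → ±1% tolerance
500 × 100 = 50000 Ω
Allowed range: 49500 Ω to 50500 Ω.
49300 ohms lies outside that range.

no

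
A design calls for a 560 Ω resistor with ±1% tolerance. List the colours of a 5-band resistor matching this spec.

green, blue, black, black, brown

560 Ω = 560 × 10^0.
5 → green
6 → blue
0 → black
Multiplier 10^0 → black.
±1% tolerance → brown.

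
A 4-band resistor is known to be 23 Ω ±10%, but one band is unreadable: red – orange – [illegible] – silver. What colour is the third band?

23 Ω = 23 × 10^0.
The third band is the multiplier, 10^0, which is black.

black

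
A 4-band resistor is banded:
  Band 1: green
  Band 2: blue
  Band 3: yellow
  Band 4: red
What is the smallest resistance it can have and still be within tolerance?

548800 Ω

Green → 5 (first significant figure)
Blue → 6 (second significant figure)
Yellow → ×10^4 multiplier
Red → ±2% tolerance
56 × 10000 = 560000 Ω
Smallest = 560000 × (1 − 2/100) = 548800 Ω.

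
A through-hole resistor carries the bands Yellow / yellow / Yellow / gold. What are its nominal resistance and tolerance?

440000 Ω ±5%

Yellow → 4 (first significant figure)
Yellow → 4 (second significant figure)
Yellow → ×10^4 multiplier
Gold → ±5% tolerance
44 × 10000 = 440000 Ω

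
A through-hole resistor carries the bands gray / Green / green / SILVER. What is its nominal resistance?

8500000 Ω

Grey → 8 (first significant figure)
Green → 5 (second significant figure)
Green → ×10^5 multiplier
85 × 100000 = 8500000 Ω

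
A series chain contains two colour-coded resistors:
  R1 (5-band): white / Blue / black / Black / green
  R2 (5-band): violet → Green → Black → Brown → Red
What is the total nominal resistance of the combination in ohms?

8460 Ω

R1: white, blue, black → 960; black ×1 → 960 Ω.
R2: violet, green, black → 750; brown ×10 → 7500 Ω.
Series: 960 + 7500 = 8460 Ω.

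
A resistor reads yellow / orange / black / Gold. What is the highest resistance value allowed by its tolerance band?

Yellow → 4 (first significant figure)
Orange → 3 (second significant figure)
Black → ×1 multiplier
Gold → ±5% tolerance
43 × 1 = 43 Ω
Highest = 43 × (1 + 5/100) = 45.15 Ω.

45.15 Ω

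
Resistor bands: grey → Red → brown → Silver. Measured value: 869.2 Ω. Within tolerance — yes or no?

yes

Grey → 8 (first significant figure)
Red → 2 (second significant figure)
Brown → ×10 multiplier
Silver → ±10% tolerance
82 × 10 = 820 Ω
Allowed range: 738 Ω to 902 Ω.
869.2 Ω lies inside that range.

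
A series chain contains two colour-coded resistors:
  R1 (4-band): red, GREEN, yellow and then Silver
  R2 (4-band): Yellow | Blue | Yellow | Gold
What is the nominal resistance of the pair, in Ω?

710000 Ω

R1: red, green → 25; yellow ×10^4 → 250000 Ω.
R2: yellow, blue → 46; yellow ×10^4 → 460000 Ω.
Series: 250000 + 460000 = 710000 Ω.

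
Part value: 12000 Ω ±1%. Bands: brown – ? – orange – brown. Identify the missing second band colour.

red

12000 Ω = 12 × 10^3.
The second band gives digit 2 of the significand, and 2 is red.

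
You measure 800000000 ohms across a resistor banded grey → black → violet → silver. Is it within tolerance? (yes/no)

yes

Grey → 8 (first significant figure)
Black → 0 (second significant figure)
Violet → ×10^7 multiplier
Silver → ±10% tolerance
80 × 10000000 = 800000000 Ω
Allowed range: 720000000 Ω to 880000000 Ω.
800000000 ohms lies inside that range.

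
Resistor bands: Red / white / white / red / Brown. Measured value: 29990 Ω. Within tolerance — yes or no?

Red → 2 (first significant figure)
White → 9 (second significant figure)
White → 9 (third significant figure)
Red → ×10^2 multiplier
Brown → ±1% tolerance
299 × 100 = 29900 Ω
Allowed range: 29601 Ω to 30199 Ω.
29990 Ω lies inside that range.

yes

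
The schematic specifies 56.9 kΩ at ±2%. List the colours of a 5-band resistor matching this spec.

green, blue, white, red, red

56900 Ω = 569 × 10^2.
5 → green
6 → blue
9 → white
Multiplier 10^2 → red.
±2% tolerance → red.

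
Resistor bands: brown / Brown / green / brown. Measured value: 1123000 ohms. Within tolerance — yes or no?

Brown → 1 (first significant figure)
Brown → 1 (second significant figure)
Green → ×10^5 multiplier
Brown → ±1% tolerance
11 × 100000 = 1100000 Ω
Allowed range: 1089000 Ω to 1111000 Ω.
1123000 ohms lies outside that range.

no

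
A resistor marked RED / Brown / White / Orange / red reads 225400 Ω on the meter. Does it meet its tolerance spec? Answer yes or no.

no

Red → 2 (first significant figure)
Brown → 1 (second significant figure)
White → 9 (third significant figure)
Orange → ×10^3 multiplier
Red → ±2% tolerance
219 × 1000 = 219000 Ω
Allowed range: 214620 Ω to 223380 Ω.
225400 Ω lies outside that range.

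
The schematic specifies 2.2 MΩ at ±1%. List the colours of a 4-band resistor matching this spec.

red, red, green, brown

2200000 Ω = 22 × 10^5.
2 → red
2 → red
Multiplier 10^5 → green.
±1% tolerance → brown.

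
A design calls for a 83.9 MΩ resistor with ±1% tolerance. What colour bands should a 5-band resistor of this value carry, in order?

83900000 Ω = 839 × 10^5.
8 → grey
3 → orange
9 → white
Multiplier 10^5 → green.
±1% tolerance → brown.

grey, orange, white, green, brown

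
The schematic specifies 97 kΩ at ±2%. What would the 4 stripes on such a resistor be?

white, violet, orange, red

97000 Ω = 97 × 10^3.
9 → white
7 → violet
Multiplier 10^3 → orange.
±2% tolerance → red.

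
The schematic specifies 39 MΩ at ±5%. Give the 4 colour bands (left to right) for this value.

orange, white, blue, gold

39000000 Ω = 39 × 10^6.
3 → orange
9 → white
Multiplier 10^6 → blue.
±5% tolerance → gold.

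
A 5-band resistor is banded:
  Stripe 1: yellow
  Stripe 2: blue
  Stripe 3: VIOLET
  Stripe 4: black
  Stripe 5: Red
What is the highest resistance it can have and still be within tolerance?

476.34 Ω

Yellow → 4 (first significant figure)
Blue → 6 (second significant figure)
Violet → 7 (third significant figure)
Black → ×1 multiplier
Red → ±2% tolerance
467 × 1 = 467 Ω
Highest = 467 × (1 + 2/100) = 476.34 Ω.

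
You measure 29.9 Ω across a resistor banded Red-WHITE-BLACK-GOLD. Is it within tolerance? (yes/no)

Red → 2 (first significant figure)
White → 9 (second significant figure)
Black → ×1 multiplier
Gold → ±5% tolerance
29 × 1 = 29 Ω
Allowed range: 27.55 Ω to 30.45 Ω.
29.9 Ω lies inside that range.

yes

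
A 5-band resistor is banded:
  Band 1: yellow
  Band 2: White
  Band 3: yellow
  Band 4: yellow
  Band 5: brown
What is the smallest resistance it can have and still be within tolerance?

Yellow → 4 (first significant figure)
White → 9 (second significant figure)
Yellow → 4 (third significant figure)
Yellow → ×10^4 multiplier
Brown → ±1% tolerance
494 × 10000 = 4940000 Ω
Smallest = 4940000 × (1 − 1/100) = 4890600 Ω.

4890600 Ω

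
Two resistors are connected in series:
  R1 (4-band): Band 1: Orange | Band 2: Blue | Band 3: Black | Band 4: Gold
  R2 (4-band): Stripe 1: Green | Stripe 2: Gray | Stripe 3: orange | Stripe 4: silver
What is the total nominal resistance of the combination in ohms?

R1: orange, blue → 36; black ×1 → 36 Ω.
R2: green, grey → 58; orange ×10^3 → 58000 Ω.
Series: 36 + 58000 = 58036 Ω.

58036 Ω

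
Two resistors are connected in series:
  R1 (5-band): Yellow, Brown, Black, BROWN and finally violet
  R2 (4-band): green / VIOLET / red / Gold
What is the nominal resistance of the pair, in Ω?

R1: yellow, brown, black → 410; brown ×10 → 4100 Ω.
R2: green, violet → 57; red ×10^2 → 5700 Ω.
Series: 4100 + 5700 = 9800 Ω.

9800 Ω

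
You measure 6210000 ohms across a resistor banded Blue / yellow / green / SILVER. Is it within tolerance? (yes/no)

Blue → 6 (first significant figure)
Yellow → 4 (second significant figure)
Green → ×10^5 multiplier
Silver → ±10% tolerance
64 × 100000 = 6400000 Ω
Allowed range: 5760000 Ω to 7040000 Ω.
6210000 ohms lies inside that range.

yes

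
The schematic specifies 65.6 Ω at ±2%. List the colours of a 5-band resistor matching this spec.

blue, green, blue, gold, red

65.6 Ω = 656 × 10^-1.
6 → blue
5 → green
6 → blue
Multiplier 10^-1 → gold.
±2% tolerance → red.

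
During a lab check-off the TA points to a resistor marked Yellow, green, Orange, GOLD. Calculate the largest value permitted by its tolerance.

Yellow → 4 (first significant figure)
Green → 5 (second significant figure)
Orange → ×10^3 multiplier
Gold → ±5% tolerance
45 × 1000 = 45000 Ω
Largest = 45000 × (1 + 5/100) = 47250 Ω.

47250 Ω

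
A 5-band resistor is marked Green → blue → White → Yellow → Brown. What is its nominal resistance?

5690000 Ω

Green → 5 (first significant figure)
Blue → 6 (second significant figure)
White → 9 (third significant figure)
Yellow → ×10^4 multiplier
569 × 10000 = 5690000 Ω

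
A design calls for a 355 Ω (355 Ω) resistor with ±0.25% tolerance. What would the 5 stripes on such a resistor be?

355 Ω = 355 × 10^0.
3 → orange
5 → green
5 → green
Multiplier 10^0 → black.
±0.25% tolerance → blue.

orange, green, green, black, blue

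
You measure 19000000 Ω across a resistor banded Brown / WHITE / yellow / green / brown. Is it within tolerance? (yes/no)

no

Brown → 1 (first significant figure)
White → 9 (second significant figure)
Yellow → 4 (third significant figure)
Green → ×10^5 multiplier
Brown → ±1% tolerance
194 × 100000 = 19400000 Ω
Allowed range: 19206000 Ω to 19594000 Ω.
19000000 Ω lies outside that range.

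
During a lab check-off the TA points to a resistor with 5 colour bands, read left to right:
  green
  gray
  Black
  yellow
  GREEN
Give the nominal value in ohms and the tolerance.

5800000 Ω ±0.5%

Green → 5 (first significant figure)
Grey → 8 (second significant figure)
Black → 0 (third significant figure)
Yellow → ×10^4 multiplier
Green → ±0.5% tolerance
580 × 10000 = 5800000 Ω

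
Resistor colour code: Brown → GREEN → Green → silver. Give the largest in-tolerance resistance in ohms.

1650000 Ω

Brown → 1 (first significant figure)
Green → 5 (second significant figure)
Green → ×10^5 multiplier
Silver → ±10% tolerance
15 × 100000 = 1500000 Ω
Largest = 1500000 × (1 + 10/100) = 1650000 Ω.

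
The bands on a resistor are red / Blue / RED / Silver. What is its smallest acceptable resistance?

2340 Ω

Red → 2 (first significant figure)
Blue → 6 (second significant figure)
Red → ×10^2 multiplier
Silver → ±10% tolerance
26 × 100 = 2600 Ω
Smallest = 2600 × (1 − 10/100) = 2340 Ω.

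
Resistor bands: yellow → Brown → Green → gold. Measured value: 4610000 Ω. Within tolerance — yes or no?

no

Yellow → 4 (first significant figure)
Brown → 1 (second significant figure)
Green → ×10^5 multiplier
Gold → ±5% tolerance
41 × 100000 = 4100000 Ω
Allowed range: 3895000 Ω to 4305000 Ω.
4610000 Ω lies outside that range.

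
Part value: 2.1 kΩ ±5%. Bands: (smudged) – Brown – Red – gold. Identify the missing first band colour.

2100 Ω = 21 × 10^2.
The first band gives digit 2 of the significand, and 2 is red.

red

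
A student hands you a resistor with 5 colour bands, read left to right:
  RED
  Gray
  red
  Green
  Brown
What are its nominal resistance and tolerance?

Red → 2 (first significant figure)
Grey → 8 (second significant figure)
Red → 2 (third significant figure)
Green → ×10^5 multiplier
Brown → ±1% tolerance
282 × 100000 = 28200000 Ω

28200000 Ω ±1%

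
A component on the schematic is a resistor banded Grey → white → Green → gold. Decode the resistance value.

Grey → 8 (first significant figure)
White → 9 (second significant figure)
Green → ×10^5 multiplier
89 × 100000 = 8900000 Ω

8900000 Ω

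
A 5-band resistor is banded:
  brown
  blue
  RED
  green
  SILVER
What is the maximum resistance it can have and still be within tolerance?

17820000 Ω

Brown → 1 (first significant figure)
Blue → 6 (second significant figure)
Red → 2 (third significant figure)
Green → ×10^5 multiplier
Silver → ±10% tolerance
162 × 100000 = 16200000 Ω
Maximum = 16200000 × (1 + 10/100) = 17820000 Ω.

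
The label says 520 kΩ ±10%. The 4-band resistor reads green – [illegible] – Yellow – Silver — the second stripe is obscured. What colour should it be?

red

520000 Ω = 52 × 10^4.
The second band gives digit 2 of the significand, and 2 is red.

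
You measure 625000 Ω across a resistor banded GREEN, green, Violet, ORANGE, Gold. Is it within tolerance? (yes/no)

no

Green → 5 (first significant figure)
Green → 5 (second significant figure)
Violet → 7 (third significant figure)
Orange → ×10^3 multiplier
Gold → ±5% tolerance
557 × 1000 = 557000 Ω
Allowed range: 529150 Ω to 584850 Ω.
625000 Ω lies outside that range.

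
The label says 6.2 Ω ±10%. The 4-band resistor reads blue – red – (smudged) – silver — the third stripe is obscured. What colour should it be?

6.2 Ω = 62 × 10^-1.
The third band is the multiplier, 10^-1, which is gold.

gold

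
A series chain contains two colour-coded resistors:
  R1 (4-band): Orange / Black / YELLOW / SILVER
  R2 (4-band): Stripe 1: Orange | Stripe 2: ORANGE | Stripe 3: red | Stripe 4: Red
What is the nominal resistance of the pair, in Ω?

303300 Ω

R1: orange, black → 30; yellow ×10^4 → 300000 Ω.
R2: orange, orange → 33; red ×10^2 → 3300 Ω.
Series: 300000 + 3300 = 303300 Ω.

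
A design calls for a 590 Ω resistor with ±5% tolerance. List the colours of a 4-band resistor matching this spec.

green, white, brown, gold

590 Ω = 59 × 10^1.
5 → green
9 → white
Multiplier 10^1 → brown.
±5% tolerance → gold.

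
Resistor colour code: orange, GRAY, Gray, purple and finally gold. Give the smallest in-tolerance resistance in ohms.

Orange → 3 (first significant figure)
Grey → 8 (second significant figure)
Grey → 8 (third significant figure)
Violet → ×10^7 multiplier
Gold → ±5% tolerance
388 × 10000000 = 3880000000 Ω
Smallest = 3880000000 × (1 − 5/100) = 3686000000 Ω.

3686000000 Ω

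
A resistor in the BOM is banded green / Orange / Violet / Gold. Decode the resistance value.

530000000 Ω

Green → 5 (first significant figure)
Orange → 3 (second significant figure)
Violet → ×10^7 multiplier
53 × 10000000 = 530000000 Ω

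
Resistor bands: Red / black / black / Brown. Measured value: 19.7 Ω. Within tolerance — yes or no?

no

Red → 2 (first significant figure)
Black → 0 (second significant figure)
Black → ×1 multiplier
Brown → ±1% tolerance
20 × 1 = 20 Ω
Allowed range: 19.8 Ω to 20.2 Ω.
19.7 Ω lies outside that range.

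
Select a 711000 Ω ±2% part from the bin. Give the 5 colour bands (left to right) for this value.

violet, brown, brown, orange, red

711000 Ω = 711 × 10^3.
7 → violet
1 → brown
1 → brown
Multiplier 10^3 → orange.
±2% tolerance → red.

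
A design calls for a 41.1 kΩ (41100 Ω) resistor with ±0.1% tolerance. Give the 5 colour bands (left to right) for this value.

yellow, brown, brown, red, violet

41100 Ω = 411 × 10^2.
4 → yellow
1 → brown
1 → brown
Multiplier 10^2 → red.
±0.1% tolerance → violet.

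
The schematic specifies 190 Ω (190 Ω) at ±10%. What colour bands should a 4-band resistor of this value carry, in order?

brown, white, brown, silver

190 Ω = 19 × 10^1.
1 → brown
9 → white
Multiplier 10^1 → brown.
±10% tolerance → silver.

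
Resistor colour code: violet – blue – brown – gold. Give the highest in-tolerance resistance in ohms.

798 Ω

Violet → 7 (first significant figure)
Blue → 6 (second significant figure)
Brown → ×10 multiplier
Gold → ±5% tolerance
76 × 10 = 760 Ω
Highest = 760 × (1 + 5/100) = 798 Ω.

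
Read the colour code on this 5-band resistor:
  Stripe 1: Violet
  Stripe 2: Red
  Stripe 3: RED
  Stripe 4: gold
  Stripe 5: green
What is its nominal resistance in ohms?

Violet → 7 (first significant figure)
Red → 2 (second significant figure)
Red → 2 (third significant figure)
Gold → ×0.1 multiplier
722 × 0.1 = 72.2 Ω

72.2 Ω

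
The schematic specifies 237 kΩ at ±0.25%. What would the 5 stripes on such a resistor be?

237000 Ω = 237 × 10^3.
2 → red
3 → orange
7 → violet
Multiplier 10^3 → orange.
±0.25% tolerance → blue.

red, orange, violet, orange, blue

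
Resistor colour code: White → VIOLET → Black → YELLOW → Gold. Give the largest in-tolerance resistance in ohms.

White → 9 (first significant figure)
Violet → 7 (second significant figure)
Black → 0 (third significant figure)
Yellow → ×10^4 multiplier
Gold → ±5% tolerance
970 × 10000 = 9700000 Ω
Largest = 9700000 × (1 + 5/100) = 10185000 Ω.

10185000 Ω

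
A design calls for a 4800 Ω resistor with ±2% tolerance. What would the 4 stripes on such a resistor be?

4800 Ω = 48 × 10^2.
4 → yellow
8 → grey
Multiplier 10^2 → red.
±2% tolerance → red.

yellow, grey, red, red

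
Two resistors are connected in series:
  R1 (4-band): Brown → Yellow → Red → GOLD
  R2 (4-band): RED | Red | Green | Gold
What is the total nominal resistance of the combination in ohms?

R1: brown, yellow → 14; red ×10^2 → 1400 Ω.
R2: red, red → 22; green ×10^5 → 2200000 Ω.
Series: 1400 + 2200000 = 2201400 Ω.

2201400 Ω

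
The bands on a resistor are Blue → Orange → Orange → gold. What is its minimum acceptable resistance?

59850 Ω

Blue → 6 (first significant figure)
Orange → 3 (second significant figure)
Orange → ×10^3 multiplier
Gold → ±5% tolerance
63 × 1000 = 63000 Ω
Minimum = 63000 × (1 − 5/100) = 59850 Ω.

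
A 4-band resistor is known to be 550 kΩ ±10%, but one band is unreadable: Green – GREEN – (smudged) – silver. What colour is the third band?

yellow

550000 Ω = 55 × 10^4.
The third band is the multiplier, 10^4, which is yellow.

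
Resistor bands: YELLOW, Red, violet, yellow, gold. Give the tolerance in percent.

The last band, gold, is the tolerance band.
Gold corresponds to ±5%.

±5%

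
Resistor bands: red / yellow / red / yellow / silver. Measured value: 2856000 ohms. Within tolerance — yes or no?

no

Red → 2 (first significant figure)
Yellow → 4 (second significant figure)
Red → 2 (third significant figure)
Yellow → ×10^4 multiplier
Silver → ±10% tolerance
242 × 10000 = 2420000 Ω
Allowed range: 2178000 Ω to 2662000 Ω.
2856000 ohms lies outside that range.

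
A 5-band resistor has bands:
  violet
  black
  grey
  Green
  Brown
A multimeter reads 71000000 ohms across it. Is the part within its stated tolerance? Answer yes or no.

yes

Violet → 7 (first significant figure)
Black → 0 (second significant figure)
Grey → 8 (third significant figure)
Green → ×10^5 multiplier
Brown → ±1% tolerance
708 × 100000 = 70800000 Ω
Allowed range: 70092000 Ω to 71508000 Ω.
71000000 ohms lies inside that range.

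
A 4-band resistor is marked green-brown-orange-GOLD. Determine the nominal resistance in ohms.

Green → 5 (first significant figure)
Brown → 1 (second significant figure)
Orange → ×10^3 multiplier
51 × 1000 = 51000 Ω

51000 Ω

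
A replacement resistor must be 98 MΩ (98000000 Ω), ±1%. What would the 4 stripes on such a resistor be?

white, grey, blue, brown

98000000 Ω = 98 × 10^6.
9 → white
8 → grey
Multiplier 10^6 → blue.
±1% tolerance → brown.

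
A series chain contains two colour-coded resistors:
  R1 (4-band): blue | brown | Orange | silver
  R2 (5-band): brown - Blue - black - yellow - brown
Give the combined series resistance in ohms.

R1: blue, brown → 61; orange ×10^3 → 61000 Ω.
R2: brown, blue, black → 160; yellow ×10^4 → 1600000 Ω.
Series: 61000 + 1600000 = 1661000 Ω.

1661000 Ω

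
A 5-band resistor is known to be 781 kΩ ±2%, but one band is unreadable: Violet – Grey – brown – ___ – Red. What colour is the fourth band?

781000 Ω = 781 × 10^3.
The fourth band is the multiplier, 10^3, which is orange.

orange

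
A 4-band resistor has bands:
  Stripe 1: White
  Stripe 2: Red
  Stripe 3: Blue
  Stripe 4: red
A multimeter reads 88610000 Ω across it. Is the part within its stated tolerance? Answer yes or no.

White → 9 (first significant figure)
Red → 2 (second significant figure)
Blue → ×10^6 multiplier
Red → ±2% tolerance
92 × 1000000 = 92000000 Ω
Allowed range: 90160000 Ω to 93840000 Ω.
88610000 Ω lies outside that range.

no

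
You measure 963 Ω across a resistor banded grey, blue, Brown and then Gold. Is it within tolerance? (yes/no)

no

Grey → 8 (first significant figure)
Blue → 6 (second significant figure)
Brown → ×10 multiplier
Gold → ±5% tolerance
86 × 10 = 860 Ω
Allowed range: 817 Ω to 903 Ω.
963 Ω lies outside that range.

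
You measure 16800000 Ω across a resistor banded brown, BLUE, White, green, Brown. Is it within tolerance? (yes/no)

yes

Brown → 1 (first significant figure)
Blue → 6 (second significant figure)
White → 9 (third significant figure)
Green → ×10^5 multiplier
Brown → ±1% tolerance
169 × 100000 = 16900000 Ω
Allowed range: 16731000 Ω to 17069000 Ω.
16800000 Ω lies inside that range.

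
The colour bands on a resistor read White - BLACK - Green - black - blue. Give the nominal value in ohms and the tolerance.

905 Ω ±0.25%

White → 9 (first significant figure)
Black → 0 (second significant figure)
Green → 5 (third significant figure)
Black → ×1 multiplier
Blue → ±0.25% tolerance
905 × 1 = 905 Ω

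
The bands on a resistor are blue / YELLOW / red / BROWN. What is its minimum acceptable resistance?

6336 Ω

Blue → 6 (first significant figure)
Yellow → 4 (second significant figure)
Red → ×10^2 multiplier
Brown → ±1% tolerance
64 × 100 = 6400 Ω
Minimum = 6400 × (1 − 1/100) = 6336 Ω.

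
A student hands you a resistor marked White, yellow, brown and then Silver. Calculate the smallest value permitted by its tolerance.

846 Ω

White → 9 (first significant figure)
Yellow → 4 (second significant figure)
Brown → ×10 multiplier
Silver → ±10% tolerance
94 × 10 = 940 Ω
Smallest = 940 × (1 − 10/100) = 846 Ω.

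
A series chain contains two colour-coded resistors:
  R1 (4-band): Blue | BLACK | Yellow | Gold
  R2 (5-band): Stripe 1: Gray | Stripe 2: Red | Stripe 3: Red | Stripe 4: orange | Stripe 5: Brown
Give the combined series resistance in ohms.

R1: blue, black → 60; yellow ×10^4 → 600000 Ω.
R2: grey, red, red → 822; orange ×10^3 → 822000 Ω.
Series: 600000 + 822000 = 1422000 Ω.

1422000 Ω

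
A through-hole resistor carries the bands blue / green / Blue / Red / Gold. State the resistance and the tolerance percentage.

65600 Ω ±5%

Blue → 6 (first significant figure)
Green → 5 (second significant figure)
Blue → 6 (third significant figure)
Red → ×10^2 multiplier
Gold → ±5% tolerance
656 × 100 = 65600 Ω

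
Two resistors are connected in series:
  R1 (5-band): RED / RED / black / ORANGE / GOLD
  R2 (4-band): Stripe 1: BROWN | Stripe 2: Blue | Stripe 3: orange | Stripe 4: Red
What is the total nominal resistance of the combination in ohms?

236000 Ω

R1: red, red, black → 220; orange ×10^3 → 220000 Ω.
R2: brown, blue → 16; orange ×10^3 → 16000 Ω.
Series: 220000 + 16000 = 236000 Ω.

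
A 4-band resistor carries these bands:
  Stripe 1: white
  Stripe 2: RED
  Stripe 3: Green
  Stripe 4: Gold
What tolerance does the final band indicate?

±5%

The last band, gold, is the tolerance band.
Gold corresponds to ±5%.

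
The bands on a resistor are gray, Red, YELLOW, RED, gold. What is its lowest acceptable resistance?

Grey → 8 (first significant figure)
Red → 2 (second significant figure)
Yellow → 4 (third significant figure)
Red → ×10^2 multiplier
Gold → ±5% tolerance
824 × 100 = 82400 Ω
Lowest = 82400 × (1 − 5/100) = 78280 Ω.

78280 Ω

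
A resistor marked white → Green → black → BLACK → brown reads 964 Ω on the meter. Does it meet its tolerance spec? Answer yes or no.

White → 9 (first significant figure)
Green → 5 (second significant figure)
Black → 0 (third significant figure)
Black → ×1 multiplier
Brown → ±1% tolerance
950 × 1 = 950 Ω
Allowed range: 940.5 Ω to 959.5 Ω.
964 Ω lies outside that range.

no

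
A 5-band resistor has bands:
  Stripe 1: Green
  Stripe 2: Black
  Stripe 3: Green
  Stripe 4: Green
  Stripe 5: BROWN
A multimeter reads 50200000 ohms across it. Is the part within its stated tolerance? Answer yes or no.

Green → 5 (first significant figure)
Black → 0 (second significant figure)
Green → 5 (third significant figure)
Green → ×10^5 multiplier
Brown → ±1% tolerance
505 × 100000 = 50500000 Ω
Allowed range: 49995000 Ω to 51005000 Ω.
50200000 ohms lies inside that range.

yes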